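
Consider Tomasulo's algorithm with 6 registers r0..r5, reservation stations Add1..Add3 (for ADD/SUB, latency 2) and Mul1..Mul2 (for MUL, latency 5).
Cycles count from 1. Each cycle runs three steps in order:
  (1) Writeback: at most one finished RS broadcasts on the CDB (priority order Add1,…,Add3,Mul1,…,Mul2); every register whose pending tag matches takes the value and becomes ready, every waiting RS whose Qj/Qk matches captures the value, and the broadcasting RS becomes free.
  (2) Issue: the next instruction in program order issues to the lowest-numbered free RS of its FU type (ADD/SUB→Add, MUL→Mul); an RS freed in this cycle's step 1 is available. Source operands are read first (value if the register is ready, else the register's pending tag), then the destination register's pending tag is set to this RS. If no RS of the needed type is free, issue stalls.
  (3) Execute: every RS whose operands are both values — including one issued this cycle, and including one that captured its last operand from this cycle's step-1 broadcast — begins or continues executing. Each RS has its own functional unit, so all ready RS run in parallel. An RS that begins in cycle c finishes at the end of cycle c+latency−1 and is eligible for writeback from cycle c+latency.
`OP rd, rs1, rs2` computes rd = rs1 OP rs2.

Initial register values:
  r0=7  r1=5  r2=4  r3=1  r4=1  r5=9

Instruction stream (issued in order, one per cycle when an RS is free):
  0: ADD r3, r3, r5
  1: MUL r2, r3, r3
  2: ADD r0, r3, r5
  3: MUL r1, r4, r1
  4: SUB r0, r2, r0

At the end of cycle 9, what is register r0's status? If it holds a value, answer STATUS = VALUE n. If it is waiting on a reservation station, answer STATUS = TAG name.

c1: issue ADD r3<-Add1 | r0:7,r1:5,r2:4,r3:Add1,r4:1,r5:9
c2: issue MUL r2<-Mul1 | r0:7,r1:5,r2:Mul1,r3:Add1,r4:1,r5:9
c3: CDB Add1=10; issue ADD r0<-Add1 | r0:Add1,r1:5,r2:Mul1,r3:10,r4:1,r5:9
c4: issue MUL r1<-Mul2 | r0:Add1,r1:Mul2,r2:Mul1,r3:10,r4:1,r5:9
c5: CDB Add1=19; issue SUB r0<-Add1 | r0:Add1,r1:Mul2,r2:Mul1,r3:10,r4:1,r5:9
c6: - | r0:Add1,r1:Mul2,r2:Mul1,r3:10,r4:1,r5:9
c7: - | r0:Add1,r1:Mul2,r2:Mul1,r3:10,r4:1,r5:9
c8: CDB Mul1=100 | r0:Add1,r1:Mul2,r2:100,r3:10,r4:1,r5:9
c9: CDB Mul2=5 | r0:Add1,r1:5,r2:100,r3:10,r4:1,r5:9

STATUS = TAG Add1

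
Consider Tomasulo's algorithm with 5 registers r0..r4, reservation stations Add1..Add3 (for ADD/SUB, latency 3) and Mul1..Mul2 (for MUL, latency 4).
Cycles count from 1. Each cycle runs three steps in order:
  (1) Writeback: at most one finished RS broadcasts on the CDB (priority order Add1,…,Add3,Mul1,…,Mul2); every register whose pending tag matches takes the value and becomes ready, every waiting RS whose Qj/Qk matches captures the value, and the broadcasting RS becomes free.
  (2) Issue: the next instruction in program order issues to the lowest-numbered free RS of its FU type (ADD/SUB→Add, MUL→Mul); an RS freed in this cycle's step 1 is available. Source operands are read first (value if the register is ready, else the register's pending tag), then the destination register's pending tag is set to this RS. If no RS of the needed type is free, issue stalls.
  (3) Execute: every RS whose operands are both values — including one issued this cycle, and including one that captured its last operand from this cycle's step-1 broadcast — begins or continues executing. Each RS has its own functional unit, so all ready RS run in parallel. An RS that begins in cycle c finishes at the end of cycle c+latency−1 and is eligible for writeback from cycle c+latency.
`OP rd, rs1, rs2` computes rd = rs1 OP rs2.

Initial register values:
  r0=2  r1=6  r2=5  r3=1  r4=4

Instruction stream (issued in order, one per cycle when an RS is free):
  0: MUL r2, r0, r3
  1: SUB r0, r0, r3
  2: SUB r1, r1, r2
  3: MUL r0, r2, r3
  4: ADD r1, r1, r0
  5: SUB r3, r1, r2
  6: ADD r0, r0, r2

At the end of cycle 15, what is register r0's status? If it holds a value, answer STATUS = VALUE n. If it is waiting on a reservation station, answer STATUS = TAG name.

STATUS = VALUE 4

c1: issue MUL r2<-Mul1 | r0:2,r1:6,r2:Mul1,r3:1,r4:4
c2: issue SUB r0<-Add1 | r0:Add1,r1:6,r2:Mul1,r3:1,r4:4
c3: issue SUB r1<-Add2 | r0:Add1,r1:Add2,r2:Mul1,r3:1,r4:4
c4: issue MUL r0<-Mul2 | r0:Mul2,r1:Add2,r2:Mul1,r3:1,r4:4
c5: CDB Add1=1; issue ADD r1<-Add1 | r0:Mul2,r1:Add1,r2:Mul1,r3:1,r4:4
c6: CDB Mul1=2; issue SUB r3<-Add3 | r0:Mul2,r1:Add1,r2:2,r3:Add3,r4:4
c7: stall | r0:Mul2,r1:Add1,r2:2,r3:Add3,r4:4
c8: stall | r0:Mul2,r1:Add1,r2:2,r3:Add3,r4:4
c9: CDB Add2=4; issue ADD r0<-Add2 | r0:Add2,r1:Add1,r2:2,r3:Add3,r4:4
c10: CDB Mul2=2 | r0:Add2,r1:Add1,r2:2,r3:Add3,r4:4
c11: - | r0:Add2,r1:Add1,r2:2,r3:Add3,r4:4
c12: - | r0:Add2,r1:Add1,r2:2,r3:Add3,r4:4
c13: CDB Add1=6 | r0:Add2,r1:6,r2:2,r3:Add3,r4:4
c14: CDB Add2=4 | r0:4,r1:6,r2:2,r3:Add3,r4:4
c15: - | r0:4,r1:6,r2:2,r3:Add3,r4:4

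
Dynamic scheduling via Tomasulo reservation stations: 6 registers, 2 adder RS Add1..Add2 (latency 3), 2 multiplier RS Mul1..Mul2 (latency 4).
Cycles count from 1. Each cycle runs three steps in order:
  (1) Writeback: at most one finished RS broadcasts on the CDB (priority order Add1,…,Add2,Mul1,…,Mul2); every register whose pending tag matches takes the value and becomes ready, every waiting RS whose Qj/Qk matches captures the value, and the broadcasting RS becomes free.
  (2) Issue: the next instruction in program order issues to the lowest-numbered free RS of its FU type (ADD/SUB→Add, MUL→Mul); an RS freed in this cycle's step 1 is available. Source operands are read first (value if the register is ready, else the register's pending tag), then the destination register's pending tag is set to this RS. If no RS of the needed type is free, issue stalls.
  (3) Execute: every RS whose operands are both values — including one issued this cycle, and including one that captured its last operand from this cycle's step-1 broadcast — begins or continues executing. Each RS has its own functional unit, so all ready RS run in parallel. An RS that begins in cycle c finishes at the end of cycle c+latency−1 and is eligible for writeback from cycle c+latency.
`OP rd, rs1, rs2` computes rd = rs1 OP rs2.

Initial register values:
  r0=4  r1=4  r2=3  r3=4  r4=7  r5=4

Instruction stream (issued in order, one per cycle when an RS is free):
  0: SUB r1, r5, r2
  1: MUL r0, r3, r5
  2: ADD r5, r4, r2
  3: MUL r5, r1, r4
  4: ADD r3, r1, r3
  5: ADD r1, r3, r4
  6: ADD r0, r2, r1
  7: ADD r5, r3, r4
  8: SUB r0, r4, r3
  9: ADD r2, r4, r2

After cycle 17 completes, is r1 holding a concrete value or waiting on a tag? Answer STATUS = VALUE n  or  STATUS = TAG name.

STATUS = VALUE 12

cycle 1: issue SUB r1<-Add1 // r0:4,r1:Add1,r2:3,r3:4,r4:7,r5:4
cycle 2: issue MUL r0<-Mul1 // r0:Mul1,r1:Add1,r2:3,r3:4,r4:7,r5:4
cycle 3: issue ADD r5<-Add2 // r0:Mul1,r1:Add1,r2:3,r3:4,r4:7,r5:Add2
cycle 4: CDB Add1=1; issue MUL r5<-Mul2 // r0:Mul1,r1:1,r2:3,r3:4,r4:7,r5:Mul2
cycle 5: issue ADD r3<-Add1 // r0:Mul1,r1:1,r2:3,r3:Add1,r4:7,r5:Mul2
cycle 6: CDB Add2=10; issue ADD r1<-Add2 // r0:Mul1,r1:Add2,r2:3,r3:Add1,r4:7,r5:Mul2
cycle 7: CDB Mul1=16; stall // r0:16,r1:Add2,r2:3,r3:Add1,r4:7,r5:Mul2
cycle 8: CDB Add1=5; issue ADD r0<-Add1 // r0:Add1,r1:Add2,r2:3,r3:5,r4:7,r5:Mul2
cycle 9: CDB Mul2=7; stall // r0:Add1,r1:Add2,r2:3,r3:5,r4:7,r5:7
cycle 10: stall // r0:Add1,r1:Add2,r2:3,r3:5,r4:7,r5:7
cycle 11: CDB Add2=12; issue ADD r5<-Add2 // r0:Add1,r1:12,r2:3,r3:5,r4:7,r5:Add2
cycle 12: stall // r0:Add1,r1:12,r2:3,r3:5,r4:7,r5:Add2
cycle 13: stall // r0:Add1,r1:12,r2:3,r3:5,r4:7,r5:Add2
cycle 14: CDB Add1=15; issue SUB r0<-Add1 // r0:Add1,r1:12,r2:3,r3:5,r4:7,r5:Add2
cycle 15: CDB Add2=12; issue ADD r2<-Add2 // r0:Add1,r1:12,r2:Add2,r3:5,r4:7,r5:12
cycle 16: - // r0:Add1,r1:12,r2:Add2,r3:5,r4:7,r5:12
cycle 17: CDB Add1=2 // r0:2,r1:12,r2:Add2,r3:5,r4:7,r5:12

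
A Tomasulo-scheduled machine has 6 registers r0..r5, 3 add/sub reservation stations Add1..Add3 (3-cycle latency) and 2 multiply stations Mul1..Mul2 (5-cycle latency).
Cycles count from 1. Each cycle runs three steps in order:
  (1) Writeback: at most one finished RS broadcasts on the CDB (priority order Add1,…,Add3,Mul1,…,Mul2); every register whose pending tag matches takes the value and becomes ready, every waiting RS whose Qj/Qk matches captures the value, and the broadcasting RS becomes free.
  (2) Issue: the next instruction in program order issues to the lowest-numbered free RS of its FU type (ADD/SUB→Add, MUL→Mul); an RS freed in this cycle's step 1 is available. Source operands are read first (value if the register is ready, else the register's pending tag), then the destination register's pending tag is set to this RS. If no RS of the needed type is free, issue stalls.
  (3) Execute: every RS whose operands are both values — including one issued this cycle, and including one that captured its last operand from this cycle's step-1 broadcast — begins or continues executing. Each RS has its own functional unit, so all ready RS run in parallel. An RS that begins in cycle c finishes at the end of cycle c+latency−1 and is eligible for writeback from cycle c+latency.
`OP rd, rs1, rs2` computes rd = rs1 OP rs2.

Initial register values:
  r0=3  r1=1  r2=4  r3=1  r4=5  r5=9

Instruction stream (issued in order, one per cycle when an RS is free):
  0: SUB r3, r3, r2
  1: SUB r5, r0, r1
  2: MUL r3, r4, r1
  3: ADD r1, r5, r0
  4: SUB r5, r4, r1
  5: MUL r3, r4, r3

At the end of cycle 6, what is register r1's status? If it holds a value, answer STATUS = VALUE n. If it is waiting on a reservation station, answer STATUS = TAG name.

STATUS = TAG Add1

  c1: issue SUB r3<-Add1  regs: r0:3,r1:1,r2:4,r3:Add1,r4:5,r5:9
  c2: issue SUB r5<-Add2  regs: r0:3,r1:1,r2:4,r3:Add1,r4:5,r5:Add2
  c3: issue MUL r3<-Mul1  regs: r0:3,r1:1,r2:4,r3:Mul1,r4:5,r5:Add2
  c4: CDB Add1=-3; issue ADD r1<-Add1  regs: r0:3,r1:Add1,r2:4,r3:Mul1,r4:5,r5:Add2
  c5: CDB Add2=2; issue SUB r5<-Add2  regs: r0:3,r1:Add1,r2:4,r3:Mul1,r4:5,r5:Add2
  c6: issue MUL r3<-Mul2  regs: r0:3,r1:Add1,r2:4,r3:Mul2,r4:5,r5:Add2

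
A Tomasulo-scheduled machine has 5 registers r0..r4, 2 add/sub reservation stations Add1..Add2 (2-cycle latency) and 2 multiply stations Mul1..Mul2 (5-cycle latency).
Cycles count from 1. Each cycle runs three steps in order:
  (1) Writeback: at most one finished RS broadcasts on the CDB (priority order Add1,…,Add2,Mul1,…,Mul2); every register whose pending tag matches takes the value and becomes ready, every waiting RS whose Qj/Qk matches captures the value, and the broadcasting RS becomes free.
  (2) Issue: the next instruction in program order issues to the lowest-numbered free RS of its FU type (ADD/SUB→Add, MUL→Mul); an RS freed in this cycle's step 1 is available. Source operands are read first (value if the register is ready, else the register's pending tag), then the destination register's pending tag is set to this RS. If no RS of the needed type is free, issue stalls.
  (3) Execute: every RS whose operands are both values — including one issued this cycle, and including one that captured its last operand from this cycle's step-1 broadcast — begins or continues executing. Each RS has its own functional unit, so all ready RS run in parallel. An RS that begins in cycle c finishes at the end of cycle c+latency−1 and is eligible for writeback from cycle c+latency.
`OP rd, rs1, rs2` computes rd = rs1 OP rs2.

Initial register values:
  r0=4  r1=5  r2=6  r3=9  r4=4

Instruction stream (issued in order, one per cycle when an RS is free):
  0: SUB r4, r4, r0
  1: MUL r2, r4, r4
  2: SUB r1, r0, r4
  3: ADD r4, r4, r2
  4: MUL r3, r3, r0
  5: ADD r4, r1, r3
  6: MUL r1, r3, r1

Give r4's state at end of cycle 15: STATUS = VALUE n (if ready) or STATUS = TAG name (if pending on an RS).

  c1: issue SUB r4<-Add1  regs: r0:4,r1:5,r2:6,r3:9,r4:Add1
  c2: issue MUL r2<-Mul1  regs: r0:4,r1:5,r2:Mul1,r3:9,r4:Add1
  c3: CDB Add1=0; issue SUB r1<-Add1  regs: r0:4,r1:Add1,r2:Mul1,r3:9,r4:0
  c4: issue ADD r4<-Add2  regs: r0:4,r1:Add1,r2:Mul1,r3:9,r4:Add2
  c5: CDB Add1=4; issue MUL r3<-Mul2  regs: r0:4,r1:4,r2:Mul1,r3:Mul2,r4:Add2
  c6: issue ADD r4<-Add1  regs: r0:4,r1:4,r2:Mul1,r3:Mul2,r4:Add1
  c7: stall  regs: r0:4,r1:4,r2:Mul1,r3:Mul2,r4:Add1
  c8: CDB Mul1=0; issue MUL r1<-Mul1  regs: r0:4,r1:Mul1,r2:0,r3:Mul2,r4:Add1
  c9: -  regs: r0:4,r1:Mul1,r2:0,r3:Mul2,r4:Add1
  c10: CDB Add2=0  regs: r0:4,r1:Mul1,r2:0,r3:Mul2,r4:Add1
  c11: CDB Mul2=36  regs: r0:4,r1:Mul1,r2:0,r3:36,r4:Add1
  c12: -  regs: r0:4,r1:Mul1,r2:0,r3:36,r4:Add1
  c13: CDB Add1=40  regs: r0:4,r1:Mul1,r2:0,r3:36,r4:40
  c14: -  regs: r0:4,r1:Mul1,r2:0,r3:36,r4:40
  c15: -  regs: r0:4,r1:Mul1,r2:0,r3:36,r4:40

STATUS = VALUE 40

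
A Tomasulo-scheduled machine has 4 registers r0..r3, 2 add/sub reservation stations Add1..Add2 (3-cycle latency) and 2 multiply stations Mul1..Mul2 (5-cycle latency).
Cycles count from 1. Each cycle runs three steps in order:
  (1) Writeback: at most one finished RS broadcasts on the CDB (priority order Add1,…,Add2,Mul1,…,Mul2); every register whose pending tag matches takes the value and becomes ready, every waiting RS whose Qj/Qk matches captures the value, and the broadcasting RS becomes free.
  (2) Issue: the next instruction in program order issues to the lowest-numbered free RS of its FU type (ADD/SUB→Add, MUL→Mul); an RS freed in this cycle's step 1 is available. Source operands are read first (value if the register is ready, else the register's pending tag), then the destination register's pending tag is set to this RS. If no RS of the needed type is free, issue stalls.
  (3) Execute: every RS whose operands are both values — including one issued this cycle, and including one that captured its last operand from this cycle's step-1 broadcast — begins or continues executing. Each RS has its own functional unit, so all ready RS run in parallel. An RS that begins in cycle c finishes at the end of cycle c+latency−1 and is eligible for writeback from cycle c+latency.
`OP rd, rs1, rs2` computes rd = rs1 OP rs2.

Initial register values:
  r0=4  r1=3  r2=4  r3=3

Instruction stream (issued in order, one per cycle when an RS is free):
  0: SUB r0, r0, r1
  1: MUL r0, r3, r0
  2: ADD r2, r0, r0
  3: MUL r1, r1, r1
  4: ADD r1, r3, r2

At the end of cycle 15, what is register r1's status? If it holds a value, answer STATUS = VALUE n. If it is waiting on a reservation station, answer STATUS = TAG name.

cycle 1: issue SUB r0<-Add1 // r0:Add1,r1:3,r2:4,r3:3
cycle 2: issue MUL r0<-Mul1 // r0:Mul1,r1:3,r2:4,r3:3
cycle 3: issue ADD r2<-Add2 // r0:Mul1,r1:3,r2:Add2,r3:3
cycle 4: CDB Add1=1; issue MUL r1<-Mul2 // r0:Mul1,r1:Mul2,r2:Add2,r3:3
cycle 5: issue ADD r1<-Add1 // r0:Mul1,r1:Add1,r2:Add2,r3:3
cycle 6: - // r0:Mul1,r1:Add1,r2:Add2,r3:3
cycle 7: - // r0:Mul1,r1:Add1,r2:Add2,r3:3
cycle 8: - // r0:Mul1,r1:Add1,r2:Add2,r3:3
cycle 9: CDB Mul1=3 // r0:3,r1:Add1,r2:Add2,r3:3
cycle 10: CDB Mul2=9 // r0:3,r1:Add1,r2:Add2,r3:3
cycle 11: - // r0:3,r1:Add1,r2:Add2,r3:3
cycle 12: CDB Add2=6 // r0:3,r1:Add1,r2:6,r3:3
cycle 13: - // r0:3,r1:Add1,r2:6,r3:3
cycle 14: - // r0:3,r1:Add1,r2:6,r3:3
cycle 15: CDB Add1=9 // r0:3,r1:9,r2:6,r3:3

STATUS = VALUE 9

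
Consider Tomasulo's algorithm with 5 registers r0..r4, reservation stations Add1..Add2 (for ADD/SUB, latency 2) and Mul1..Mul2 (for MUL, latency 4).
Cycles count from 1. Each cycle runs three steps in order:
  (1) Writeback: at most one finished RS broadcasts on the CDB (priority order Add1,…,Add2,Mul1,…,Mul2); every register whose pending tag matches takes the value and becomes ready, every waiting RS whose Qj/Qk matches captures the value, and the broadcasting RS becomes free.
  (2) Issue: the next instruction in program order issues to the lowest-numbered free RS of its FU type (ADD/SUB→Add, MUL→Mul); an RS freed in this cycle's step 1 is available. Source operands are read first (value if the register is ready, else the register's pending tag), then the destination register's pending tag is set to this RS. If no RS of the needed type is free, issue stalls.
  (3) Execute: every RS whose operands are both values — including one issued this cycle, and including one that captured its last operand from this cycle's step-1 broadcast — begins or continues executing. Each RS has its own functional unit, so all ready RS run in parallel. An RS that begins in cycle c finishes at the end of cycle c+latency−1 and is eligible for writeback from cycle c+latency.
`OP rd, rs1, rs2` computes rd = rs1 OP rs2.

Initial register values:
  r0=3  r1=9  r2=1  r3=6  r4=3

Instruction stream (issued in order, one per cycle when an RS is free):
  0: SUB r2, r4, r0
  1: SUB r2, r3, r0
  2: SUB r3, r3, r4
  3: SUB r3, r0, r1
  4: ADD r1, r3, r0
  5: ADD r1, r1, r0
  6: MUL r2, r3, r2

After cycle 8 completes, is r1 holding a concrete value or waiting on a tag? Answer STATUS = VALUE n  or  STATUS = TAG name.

  c1: issue SUB r2<-Add1  regs: r0:3,r1:9,r2:Add1,r3:6,r4:3
  c2: issue SUB r2<-Add2  regs: r0:3,r1:9,r2:Add2,r3:6,r4:3
  c3: CDB Add1=0; issue SUB r3<-Add1  regs: r0:3,r1:9,r2:Add2,r3:Add1,r4:3
  c4: CDB Add2=3; issue SUB r3<-Add2  regs: r0:3,r1:9,r2:3,r3:Add2,r4:3
  c5: CDB Add1=3; issue ADD r1<-Add1  regs: r0:3,r1:Add1,r2:3,r3:Add2,r4:3
  c6: CDB Add2=-6; issue ADD r1<-Add2  regs: r0:3,r1:Add2,r2:3,r3:-6,r4:3
  c7: issue MUL r2<-Mul1  regs: r0:3,r1:Add2,r2:Mul1,r3:-6,r4:3
  c8: CDB Add1=-3  regs: r0:3,r1:Add2,r2:Mul1,r3:-6,r4:3

STATUS = TAG Add2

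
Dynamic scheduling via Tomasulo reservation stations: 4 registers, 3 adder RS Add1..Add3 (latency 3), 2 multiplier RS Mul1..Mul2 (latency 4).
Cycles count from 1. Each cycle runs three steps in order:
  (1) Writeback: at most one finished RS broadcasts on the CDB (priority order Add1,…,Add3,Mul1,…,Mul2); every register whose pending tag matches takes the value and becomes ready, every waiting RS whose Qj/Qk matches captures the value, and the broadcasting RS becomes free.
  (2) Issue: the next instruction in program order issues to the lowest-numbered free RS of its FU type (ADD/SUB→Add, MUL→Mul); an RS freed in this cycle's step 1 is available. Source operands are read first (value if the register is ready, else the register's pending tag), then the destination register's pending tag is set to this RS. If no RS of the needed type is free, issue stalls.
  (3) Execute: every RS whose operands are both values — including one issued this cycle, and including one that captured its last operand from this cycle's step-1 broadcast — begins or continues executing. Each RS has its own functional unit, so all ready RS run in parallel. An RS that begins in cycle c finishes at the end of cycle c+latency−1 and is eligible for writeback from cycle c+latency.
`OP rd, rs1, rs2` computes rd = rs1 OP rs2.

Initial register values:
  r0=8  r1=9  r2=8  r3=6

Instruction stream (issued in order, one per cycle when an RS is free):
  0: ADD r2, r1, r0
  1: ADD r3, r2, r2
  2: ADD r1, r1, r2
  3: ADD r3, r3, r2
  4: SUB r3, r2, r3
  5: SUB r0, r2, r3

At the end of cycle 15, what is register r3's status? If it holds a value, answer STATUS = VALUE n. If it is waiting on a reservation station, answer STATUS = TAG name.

STATUS = VALUE -34

  c1: issue ADD r2<-Add1  regs: r0:8,r1:9,r2:Add1,r3:6
  c2: issue ADD r3<-Add2  regs: r0:8,r1:9,r2:Add1,r3:Add2
  c3: issue ADD r1<-Add3  regs: r0:8,r1:Add3,r2:Add1,r3:Add2
  c4: CDB Add1=17; issue ADD r3<-Add1  regs: r0:8,r1:Add3,r2:17,r3:Add1
  c5: stall  regs: r0:8,r1:Add3,r2:17,r3:Add1
  c6: stall  regs: r0:8,r1:Add3,r2:17,r3:Add1
  c7: CDB Add2=34; issue SUB r3<-Add2  regs: r0:8,r1:Add3,r2:17,r3:Add2
  c8: CDB Add3=26; issue SUB r0<-Add3  regs: r0:Add3,r1:26,r2:17,r3:Add2
  c9: -  regs: r0:Add3,r1:26,r2:17,r3:Add2
  c10: CDB Add1=51  regs: r0:Add3,r1:26,r2:17,r3:Add2
  c11: -  regs: r0:Add3,r1:26,r2:17,r3:Add2
  c12: -  regs: r0:Add3,r1:26,r2:17,r3:Add2
  c13: CDB Add2=-34  regs: r0:Add3,r1:26,r2:17,r3:-34
  c14: -  regs: r0:Add3,r1:26,r2:17,r3:-34
  c15: -  regs: r0:Add3,r1:26,r2:17,r3:-34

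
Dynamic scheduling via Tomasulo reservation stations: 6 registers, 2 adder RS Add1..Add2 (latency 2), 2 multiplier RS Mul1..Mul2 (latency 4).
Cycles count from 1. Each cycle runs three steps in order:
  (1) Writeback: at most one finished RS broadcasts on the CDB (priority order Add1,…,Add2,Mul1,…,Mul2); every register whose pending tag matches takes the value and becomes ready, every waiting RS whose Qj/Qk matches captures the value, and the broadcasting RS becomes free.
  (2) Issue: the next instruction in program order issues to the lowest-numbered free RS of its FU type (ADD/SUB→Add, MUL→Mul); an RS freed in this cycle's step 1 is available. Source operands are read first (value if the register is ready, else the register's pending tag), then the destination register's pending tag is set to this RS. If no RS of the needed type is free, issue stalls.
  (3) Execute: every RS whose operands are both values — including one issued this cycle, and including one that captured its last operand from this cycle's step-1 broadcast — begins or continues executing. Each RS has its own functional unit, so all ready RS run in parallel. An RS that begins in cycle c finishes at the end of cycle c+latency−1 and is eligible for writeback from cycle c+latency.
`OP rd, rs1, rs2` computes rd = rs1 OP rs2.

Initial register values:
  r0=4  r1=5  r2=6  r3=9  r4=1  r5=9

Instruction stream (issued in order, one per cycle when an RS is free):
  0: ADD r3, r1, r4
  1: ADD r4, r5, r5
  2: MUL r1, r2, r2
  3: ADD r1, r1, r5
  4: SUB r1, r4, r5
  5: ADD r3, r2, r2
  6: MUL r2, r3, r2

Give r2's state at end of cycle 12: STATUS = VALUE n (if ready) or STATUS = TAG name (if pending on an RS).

c1: issue ADD r3<-Add1 | r0:4,r1:5,r2:6,r3:Add1,r4:1,r5:9
c2: issue ADD r4<-Add2 | r0:4,r1:5,r2:6,r3:Add1,r4:Add2,r5:9
c3: CDB Add1=6; issue MUL r1<-Mul1 | r0:4,r1:Mul1,r2:6,r3:6,r4:Add2,r5:9
c4: CDB Add2=18; issue ADD r1<-Add1 | r0:4,r1:Add1,r2:6,r3:6,r4:18,r5:9
c5: issue SUB r1<-Add2 | r0:4,r1:Add2,r2:6,r3:6,r4:18,r5:9
c6: stall | r0:4,r1:Add2,r2:6,r3:6,r4:18,r5:9
c7: CDB Add2=9; issue ADD r3<-Add2 | r0:4,r1:9,r2:6,r3:Add2,r4:18,r5:9
c8: CDB Mul1=36; issue MUL r2<-Mul1 | r0:4,r1:9,r2:Mul1,r3:Add2,r4:18,r5:9
c9: CDB Add2=12 | r0:4,r1:9,r2:Mul1,r3:12,r4:18,r5:9
c10: CDB Add1=45 | r0:4,r1:9,r2:Mul1,r3:12,r4:18,r5:9
c11: - | r0:4,r1:9,r2:Mul1,r3:12,r4:18,r5:9
c12: - | r0:4,r1:9,r2:Mul1,r3:12,r4:18,r5:9

STATUS = TAG Mul1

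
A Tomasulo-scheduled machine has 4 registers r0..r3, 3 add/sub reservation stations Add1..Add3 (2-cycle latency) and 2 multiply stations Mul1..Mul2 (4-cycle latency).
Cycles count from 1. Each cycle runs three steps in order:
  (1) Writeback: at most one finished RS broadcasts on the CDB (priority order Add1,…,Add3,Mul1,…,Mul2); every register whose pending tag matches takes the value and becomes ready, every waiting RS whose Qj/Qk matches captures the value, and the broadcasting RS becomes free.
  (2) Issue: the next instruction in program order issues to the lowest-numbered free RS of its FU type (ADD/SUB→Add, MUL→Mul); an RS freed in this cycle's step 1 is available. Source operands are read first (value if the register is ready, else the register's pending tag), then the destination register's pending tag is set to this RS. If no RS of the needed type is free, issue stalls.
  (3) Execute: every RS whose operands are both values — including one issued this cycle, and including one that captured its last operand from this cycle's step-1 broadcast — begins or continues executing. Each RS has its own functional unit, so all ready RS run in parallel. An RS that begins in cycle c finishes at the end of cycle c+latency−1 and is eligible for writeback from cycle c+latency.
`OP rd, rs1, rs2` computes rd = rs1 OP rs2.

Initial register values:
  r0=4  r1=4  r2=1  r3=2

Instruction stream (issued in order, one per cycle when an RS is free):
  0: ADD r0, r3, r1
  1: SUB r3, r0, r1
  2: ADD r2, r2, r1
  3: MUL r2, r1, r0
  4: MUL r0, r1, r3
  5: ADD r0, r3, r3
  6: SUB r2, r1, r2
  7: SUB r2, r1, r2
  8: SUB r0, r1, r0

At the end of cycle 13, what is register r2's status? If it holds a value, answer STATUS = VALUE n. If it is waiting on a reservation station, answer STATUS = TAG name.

STATUS = VALUE 24

  c1: issue ADD r0<-Add1  regs: r0:Add1,r1:4,r2:1,r3:2
  c2: issue SUB r3<-Add2  regs: r0:Add1,r1:4,r2:1,r3:Add2
  c3: CDB Add1=6; issue ADD r2<-Add1  regs: r0:6,r1:4,r2:Add1,r3:Add2
  c4: issue MUL r2<-Mul1  regs: r0:6,r1:4,r2:Mul1,r3:Add2
  c5: CDB Add1=5; issue MUL r0<-Mul2  regs: r0:Mul2,r1:4,r2:Mul1,r3:Add2
  c6: CDB Add2=2; issue ADD r0<-Add1  regs: r0:Add1,r1:4,r2:Mul1,r3:2
  c7: issue SUB r2<-Add2  regs: r0:Add1,r1:4,r2:Add2,r3:2
  c8: CDB Add1=4; issue SUB r2<-Add1  regs: r0:4,r1:4,r2:Add1,r3:2
  c9: CDB Mul1=24; issue SUB r0<-Add3  regs: r0:Add3,r1:4,r2:Add1,r3:2
  c10: CDB Mul2=8  regs: r0:Add3,r1:4,r2:Add1,r3:2
  c11: CDB Add2=-20  regs: r0:Add3,r1:4,r2:Add1,r3:2
  c12: CDB Add3=0  regs: r0:0,r1:4,r2:Add1,r3:2
  c13: CDB Add1=24  regs: r0:0,r1:4,r2:24,r3:2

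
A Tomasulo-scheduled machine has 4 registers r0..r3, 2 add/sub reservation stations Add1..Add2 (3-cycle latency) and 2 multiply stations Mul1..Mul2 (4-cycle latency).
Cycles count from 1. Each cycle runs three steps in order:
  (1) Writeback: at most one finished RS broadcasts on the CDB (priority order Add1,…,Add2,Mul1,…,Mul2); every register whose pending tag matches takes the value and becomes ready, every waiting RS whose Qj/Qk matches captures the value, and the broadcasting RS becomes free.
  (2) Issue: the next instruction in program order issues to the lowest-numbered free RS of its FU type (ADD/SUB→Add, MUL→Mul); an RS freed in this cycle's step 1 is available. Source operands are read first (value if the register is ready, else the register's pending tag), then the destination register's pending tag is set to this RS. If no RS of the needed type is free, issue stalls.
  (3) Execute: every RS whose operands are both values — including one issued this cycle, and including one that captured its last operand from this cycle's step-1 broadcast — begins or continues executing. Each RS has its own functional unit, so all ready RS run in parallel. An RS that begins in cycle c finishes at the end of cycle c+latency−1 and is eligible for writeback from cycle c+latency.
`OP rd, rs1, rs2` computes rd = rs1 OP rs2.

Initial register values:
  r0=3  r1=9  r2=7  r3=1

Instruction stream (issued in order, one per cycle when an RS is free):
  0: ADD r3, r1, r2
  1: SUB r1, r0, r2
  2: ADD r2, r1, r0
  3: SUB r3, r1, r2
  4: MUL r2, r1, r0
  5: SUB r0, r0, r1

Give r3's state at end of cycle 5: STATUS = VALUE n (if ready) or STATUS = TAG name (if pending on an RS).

cycle 1: issue ADD r3<-Add1 // r0:3,r1:9,r2:7,r3:Add1
cycle 2: issue SUB r1<-Add2 // r0:3,r1:Add2,r2:7,r3:Add1
cycle 3: stall // r0:3,r1:Add2,r2:7,r3:Add1
cycle 4: CDB Add1=16; issue ADD r2<-Add1 // r0:3,r1:Add2,r2:Add1,r3:16
cycle 5: CDB Add2=-4; issue SUB r3<-Add2 // r0:3,r1:-4,r2:Add1,r3:Add2

STATUS = TAG Add2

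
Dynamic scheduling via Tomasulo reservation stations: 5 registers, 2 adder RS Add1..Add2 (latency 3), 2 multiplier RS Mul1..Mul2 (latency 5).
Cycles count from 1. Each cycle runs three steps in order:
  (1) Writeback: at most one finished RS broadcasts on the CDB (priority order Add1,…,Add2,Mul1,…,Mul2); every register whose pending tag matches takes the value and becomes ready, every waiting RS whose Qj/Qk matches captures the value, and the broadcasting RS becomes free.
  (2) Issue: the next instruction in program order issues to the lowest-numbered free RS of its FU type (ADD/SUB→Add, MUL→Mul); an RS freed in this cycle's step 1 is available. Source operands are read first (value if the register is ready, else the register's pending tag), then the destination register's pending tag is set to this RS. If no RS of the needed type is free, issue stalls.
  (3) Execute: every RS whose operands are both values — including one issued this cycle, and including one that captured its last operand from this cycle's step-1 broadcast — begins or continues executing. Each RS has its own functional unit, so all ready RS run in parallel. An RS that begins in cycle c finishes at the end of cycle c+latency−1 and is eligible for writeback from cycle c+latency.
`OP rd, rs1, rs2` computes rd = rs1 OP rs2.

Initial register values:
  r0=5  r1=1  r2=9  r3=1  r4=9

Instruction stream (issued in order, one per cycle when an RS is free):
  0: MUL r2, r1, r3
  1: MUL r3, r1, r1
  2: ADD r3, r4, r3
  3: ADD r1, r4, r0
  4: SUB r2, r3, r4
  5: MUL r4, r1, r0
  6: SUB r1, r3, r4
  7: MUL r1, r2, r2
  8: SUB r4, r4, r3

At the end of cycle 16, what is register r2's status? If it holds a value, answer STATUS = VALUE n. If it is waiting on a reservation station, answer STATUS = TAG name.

STATUS = VALUE 1

cycle 1: issue MUL r2<-Mul1 // r0:5,r1:1,r2:Mul1,r3:1,r4:9
cycle 2: issue MUL r3<-Mul2 // r0:5,r1:1,r2:Mul1,r3:Mul2,r4:9
cycle 3: issue ADD r3<-Add1 // r0:5,r1:1,r2:Mul1,r3:Add1,r4:9
cycle 4: issue ADD r1<-Add2 // r0:5,r1:Add2,r2:Mul1,r3:Add1,r4:9
cycle 5: stall // r0:5,r1:Add2,r2:Mul1,r3:Add1,r4:9
cycle 6: CDB Mul1=1; stall // r0:5,r1:Add2,r2:1,r3:Add1,r4:9
cycle 7: CDB Add2=14; issue SUB r2<-Add2 // r0:5,r1:14,r2:Add2,r3:Add1,r4:9
cycle 8: CDB Mul2=1; issue MUL r4<-Mul1 // r0:5,r1:14,r2:Add2,r3:Add1,r4:Mul1
cycle 9: stall // r0:5,r1:14,r2:Add2,r3:Add1,r4:Mul1
cycle 10: stall // r0:5,r1:14,r2:Add2,r3:Add1,r4:Mul1
cycle 11: CDB Add1=10; issue SUB r1<-Add1 // r0:5,r1:Add1,r2:Add2,r3:10,r4:Mul1
cycle 12: issue MUL r1<-Mul2 // r0:5,r1:Mul2,r2:Add2,r3:10,r4:Mul1
cycle 13: CDB Mul1=70; stall // r0:5,r1:Mul2,r2:Add2,r3:10,r4:70
cycle 14: CDB Add2=1; issue SUB r4<-Add2 // r0:5,r1:Mul2,r2:1,r3:10,r4:Add2
cycle 15: - // r0:5,r1:Mul2,r2:1,r3:10,r4:Add2
cycle 16: CDB Add1=-60 // r0:5,r1:Mul2,r2:1,r3:10,r4:Add2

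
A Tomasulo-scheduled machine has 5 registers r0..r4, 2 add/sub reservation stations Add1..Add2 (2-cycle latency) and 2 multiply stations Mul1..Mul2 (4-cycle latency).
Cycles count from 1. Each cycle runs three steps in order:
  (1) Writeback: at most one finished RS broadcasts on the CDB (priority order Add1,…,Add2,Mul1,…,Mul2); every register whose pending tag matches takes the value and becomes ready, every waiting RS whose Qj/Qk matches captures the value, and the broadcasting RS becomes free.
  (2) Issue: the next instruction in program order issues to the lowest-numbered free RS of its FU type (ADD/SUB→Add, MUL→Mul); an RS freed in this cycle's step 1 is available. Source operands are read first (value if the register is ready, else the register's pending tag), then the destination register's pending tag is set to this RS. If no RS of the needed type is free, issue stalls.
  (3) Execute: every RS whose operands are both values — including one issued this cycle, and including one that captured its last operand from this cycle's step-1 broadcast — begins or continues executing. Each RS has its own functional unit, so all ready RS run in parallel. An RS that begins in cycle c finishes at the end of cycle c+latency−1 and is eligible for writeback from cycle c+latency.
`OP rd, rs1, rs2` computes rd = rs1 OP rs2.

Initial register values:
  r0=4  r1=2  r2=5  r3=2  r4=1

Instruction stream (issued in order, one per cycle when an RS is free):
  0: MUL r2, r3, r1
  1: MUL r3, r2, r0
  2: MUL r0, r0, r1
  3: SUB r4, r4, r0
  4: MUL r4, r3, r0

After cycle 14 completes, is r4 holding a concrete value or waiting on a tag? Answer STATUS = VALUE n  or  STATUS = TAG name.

STATUS = VALUE 128

cycle 1: issue MUL r2<-Mul1 // r0:4,r1:2,r2:Mul1,r3:2,r4:1
cycle 2: issue MUL r3<-Mul2 // r0:4,r1:2,r2:Mul1,r3:Mul2,r4:1
cycle 3: stall // r0:4,r1:2,r2:Mul1,r3:Mul2,r4:1
cycle 4: stall // r0:4,r1:2,r2:Mul1,r3:Mul2,r4:1
cycle 5: CDB Mul1=4; issue MUL r0<-Mul1 // r0:Mul1,r1:2,r2:4,r3:Mul2,r4:1
cycle 6: issue SUB r4<-Add1 // r0:Mul1,r1:2,r2:4,r3:Mul2,r4:Add1
cycle 7: stall // r0:Mul1,r1:2,r2:4,r3:Mul2,r4:Add1
cycle 8: stall // r0:Mul1,r1:2,r2:4,r3:Mul2,r4:Add1
cycle 9: CDB Mul1=8; issue MUL r4<-Mul1 // r0:8,r1:2,r2:4,r3:Mul2,r4:Mul1
cycle 10: CDB Mul2=16 // r0:8,r1:2,r2:4,r3:16,r4:Mul1
cycle 11: CDB Add1=-7 // r0:8,r1:2,r2:4,r3:16,r4:Mul1
cycle 12: - // r0:8,r1:2,r2:4,r3:16,r4:Mul1
cycle 13: - // r0:8,r1:2,r2:4,r3:16,r4:Mul1
cycle 14: CDB Mul1=128 // r0:8,r1:2,r2:4,r3:16,r4:128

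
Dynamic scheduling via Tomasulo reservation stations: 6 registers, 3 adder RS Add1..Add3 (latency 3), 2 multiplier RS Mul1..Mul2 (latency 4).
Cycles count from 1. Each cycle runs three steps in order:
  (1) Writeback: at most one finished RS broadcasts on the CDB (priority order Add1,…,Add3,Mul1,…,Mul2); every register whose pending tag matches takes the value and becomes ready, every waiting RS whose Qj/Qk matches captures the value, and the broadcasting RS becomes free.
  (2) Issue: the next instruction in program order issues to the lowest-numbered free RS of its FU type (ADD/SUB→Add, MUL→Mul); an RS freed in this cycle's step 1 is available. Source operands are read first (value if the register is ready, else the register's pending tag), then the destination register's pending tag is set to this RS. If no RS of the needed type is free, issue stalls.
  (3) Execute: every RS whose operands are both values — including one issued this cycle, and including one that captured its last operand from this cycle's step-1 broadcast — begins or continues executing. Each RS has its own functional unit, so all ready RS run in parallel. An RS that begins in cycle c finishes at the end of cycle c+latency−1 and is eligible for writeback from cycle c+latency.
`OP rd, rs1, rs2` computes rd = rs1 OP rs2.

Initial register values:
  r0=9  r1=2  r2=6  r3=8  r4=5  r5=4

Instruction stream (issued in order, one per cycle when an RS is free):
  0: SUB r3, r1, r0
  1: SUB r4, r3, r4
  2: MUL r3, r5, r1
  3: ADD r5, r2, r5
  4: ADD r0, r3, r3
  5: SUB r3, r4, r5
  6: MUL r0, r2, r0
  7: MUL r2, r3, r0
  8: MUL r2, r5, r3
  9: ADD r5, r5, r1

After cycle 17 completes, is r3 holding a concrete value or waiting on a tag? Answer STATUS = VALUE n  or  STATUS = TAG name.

STATUS = VALUE -22

  c1: issue SUB r3<-Add1  regs: r0:9,r1:2,r2:6,r3:Add1,r4:5,r5:4
  c2: issue SUB r4<-Add2  regs: r0:9,r1:2,r2:6,r3:Add1,r4:Add2,r5:4
  c3: issue MUL r3<-Mul1  regs: r0:9,r1:2,r2:6,r3:Mul1,r4:Add2,r5:4
  c4: CDB Add1=-7; issue ADD r5<-Add1  regs: r0:9,r1:2,r2:6,r3:Mul1,r4:Add2,r5:Add1
  c5: issue ADD r0<-Add3  regs: r0:Add3,r1:2,r2:6,r3:Mul1,r4:Add2,r5:Add1
  c6: stall  regs: r0:Add3,r1:2,r2:6,r3:Mul1,r4:Add2,r5:Add1
  c7: CDB Add1=10; issue SUB r3<-Add1  regs: r0:Add3,r1:2,r2:6,r3:Add1,r4:Add2,r5:10
  c8: CDB Add2=-12; issue MUL r0<-Mul2  regs: r0:Mul2,r1:2,r2:6,r3:Add1,r4:-12,r5:10
  c9: CDB Mul1=8; issue MUL r2<-Mul1  regs: r0:Mul2,r1:2,r2:Mul1,r3:Add1,r4:-12,r5:10
  c10: stall  regs: r0:Mul2,r1:2,r2:Mul1,r3:Add1,r4:-12,r5:10
  c11: CDB Add1=-22; stall  regs: r0:Mul2,r1:2,r2:Mul1,r3:-22,r4:-12,r5:10
  c12: CDB Add3=16; stall  regs: r0:Mul2,r1:2,r2:Mul1,r3:-22,r4:-12,r5:10
  c13: stall  regs: r0:Mul2,r1:2,r2:Mul1,r3:-22,r4:-12,r5:10
  c14: stall  regs: r0:Mul2,r1:2,r2:Mul1,r3:-22,r4:-12,r5:10
  c15: stall  regs: r0:Mul2,r1:2,r2:Mul1,r3:-22,r4:-12,r5:10
  c16: CDB Mul2=96; issue MUL r2<-Mul2  regs: r0:96,r1:2,r2:Mul2,r3:-22,r4:-12,r5:10
  c17: issue ADD r5<-Add1  regs: r0:96,r1:2,r2:Mul2,r3:-22,r4:-12,r5:Add1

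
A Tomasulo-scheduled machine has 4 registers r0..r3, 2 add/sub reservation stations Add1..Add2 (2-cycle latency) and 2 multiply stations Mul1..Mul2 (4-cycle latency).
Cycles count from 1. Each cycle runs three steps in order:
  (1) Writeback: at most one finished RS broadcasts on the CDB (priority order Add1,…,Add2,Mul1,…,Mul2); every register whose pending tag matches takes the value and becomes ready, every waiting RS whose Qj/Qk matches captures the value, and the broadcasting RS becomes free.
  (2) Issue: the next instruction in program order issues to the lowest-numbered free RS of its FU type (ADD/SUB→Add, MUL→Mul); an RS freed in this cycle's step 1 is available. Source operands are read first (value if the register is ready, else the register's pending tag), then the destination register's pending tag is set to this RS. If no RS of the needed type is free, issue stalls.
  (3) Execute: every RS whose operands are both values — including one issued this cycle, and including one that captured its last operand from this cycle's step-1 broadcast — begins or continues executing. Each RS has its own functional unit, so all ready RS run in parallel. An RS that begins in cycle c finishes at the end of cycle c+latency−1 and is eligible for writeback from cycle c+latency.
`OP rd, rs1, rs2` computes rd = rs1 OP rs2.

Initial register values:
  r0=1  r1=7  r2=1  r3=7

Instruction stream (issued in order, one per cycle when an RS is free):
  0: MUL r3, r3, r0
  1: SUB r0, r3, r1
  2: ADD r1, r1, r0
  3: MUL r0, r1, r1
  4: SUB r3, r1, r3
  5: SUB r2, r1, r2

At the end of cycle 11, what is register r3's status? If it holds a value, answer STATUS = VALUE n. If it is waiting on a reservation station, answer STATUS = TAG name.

STATUS = VALUE 0

  c1: issue MUL r3<-Mul1  regs: r0:1,r1:7,r2:1,r3:Mul1
  c2: issue SUB r0<-Add1  regs: r0:Add1,r1:7,r2:1,r3:Mul1
  c3: issue ADD r1<-Add2  regs: r0:Add1,r1:Add2,r2:1,r3:Mul1
  c4: issue MUL r0<-Mul2  regs: r0:Mul2,r1:Add2,r2:1,r3:Mul1
  c5: CDB Mul1=7; stall  regs: r0:Mul2,r1:Add2,r2:1,r3:7
  c6: stall  regs: r0:Mul2,r1:Add2,r2:1,r3:7
  c7: CDB Add1=0; issue SUB r3<-Add1  regs: r0:Mul2,r1:Add2,r2:1,r3:Add1
  c8: stall  regs: r0:Mul2,r1:Add2,r2:1,r3:Add1
  c9: CDB Add2=7; issue SUB r2<-Add2  regs: r0:Mul2,r1:7,r2:Add2,r3:Add1
  c10: -  regs: r0:Mul2,r1:7,r2:Add2,r3:Add1
  c11: CDB Add1=0  regs: r0:Mul2,r1:7,r2:Add2,r3:0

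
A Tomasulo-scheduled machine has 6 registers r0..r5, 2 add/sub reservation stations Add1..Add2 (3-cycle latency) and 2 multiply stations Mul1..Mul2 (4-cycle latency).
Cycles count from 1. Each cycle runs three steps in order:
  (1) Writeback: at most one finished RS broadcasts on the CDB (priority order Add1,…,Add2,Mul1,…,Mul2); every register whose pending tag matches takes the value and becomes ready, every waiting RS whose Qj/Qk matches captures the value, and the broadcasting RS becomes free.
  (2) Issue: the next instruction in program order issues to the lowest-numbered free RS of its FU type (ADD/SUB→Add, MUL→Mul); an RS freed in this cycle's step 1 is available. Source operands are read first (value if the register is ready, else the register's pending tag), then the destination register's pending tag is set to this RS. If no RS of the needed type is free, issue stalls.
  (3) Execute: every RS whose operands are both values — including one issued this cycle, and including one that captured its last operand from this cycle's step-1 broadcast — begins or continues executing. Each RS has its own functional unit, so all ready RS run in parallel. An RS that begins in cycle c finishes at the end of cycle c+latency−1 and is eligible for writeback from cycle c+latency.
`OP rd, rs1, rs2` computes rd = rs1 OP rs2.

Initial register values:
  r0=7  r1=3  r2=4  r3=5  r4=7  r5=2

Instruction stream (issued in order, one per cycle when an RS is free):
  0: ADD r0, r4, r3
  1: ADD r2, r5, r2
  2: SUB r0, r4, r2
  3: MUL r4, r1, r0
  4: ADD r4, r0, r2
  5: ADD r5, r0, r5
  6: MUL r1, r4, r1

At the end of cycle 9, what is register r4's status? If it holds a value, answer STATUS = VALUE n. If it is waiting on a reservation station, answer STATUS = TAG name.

STATUS = TAG Add2

  c1: issue ADD r0<-Add1  regs: r0:Add1,r1:3,r2:4,r3:5,r4:7,r5:2
  c2: issue ADD r2<-Add2  regs: r0:Add1,r1:3,r2:Add2,r3:5,r4:7,r5:2
  c3: stall  regs: r0:Add1,r1:3,r2:Add2,r3:5,r4:7,r5:2
  c4: CDB Add1=12; issue SUB r0<-Add1  regs: r0:Add1,r1:3,r2:Add2,r3:5,r4:7,r5:2
  c5: CDB Add2=6; issue MUL r4<-Mul1  regs: r0:Add1,r1:3,r2:6,r3:5,r4:Mul1,r5:2
  c6: issue ADD r4<-Add2  regs: r0:Add1,r1:3,r2:6,r3:5,r4:Add2,r5:2
  c7: stall  regs: r0:Add1,r1:3,r2:6,r3:5,r4:Add2,r5:2
  c8: CDB Add1=1; issue ADD r5<-Add1  regs: r0:1,r1:3,r2:6,r3:5,r4:Add2,r5:Add1
  c9: issue MUL r1<-Mul2  regs: r0:1,r1:Mul2,r2:6,r3:5,r4:Add2,r5:Add1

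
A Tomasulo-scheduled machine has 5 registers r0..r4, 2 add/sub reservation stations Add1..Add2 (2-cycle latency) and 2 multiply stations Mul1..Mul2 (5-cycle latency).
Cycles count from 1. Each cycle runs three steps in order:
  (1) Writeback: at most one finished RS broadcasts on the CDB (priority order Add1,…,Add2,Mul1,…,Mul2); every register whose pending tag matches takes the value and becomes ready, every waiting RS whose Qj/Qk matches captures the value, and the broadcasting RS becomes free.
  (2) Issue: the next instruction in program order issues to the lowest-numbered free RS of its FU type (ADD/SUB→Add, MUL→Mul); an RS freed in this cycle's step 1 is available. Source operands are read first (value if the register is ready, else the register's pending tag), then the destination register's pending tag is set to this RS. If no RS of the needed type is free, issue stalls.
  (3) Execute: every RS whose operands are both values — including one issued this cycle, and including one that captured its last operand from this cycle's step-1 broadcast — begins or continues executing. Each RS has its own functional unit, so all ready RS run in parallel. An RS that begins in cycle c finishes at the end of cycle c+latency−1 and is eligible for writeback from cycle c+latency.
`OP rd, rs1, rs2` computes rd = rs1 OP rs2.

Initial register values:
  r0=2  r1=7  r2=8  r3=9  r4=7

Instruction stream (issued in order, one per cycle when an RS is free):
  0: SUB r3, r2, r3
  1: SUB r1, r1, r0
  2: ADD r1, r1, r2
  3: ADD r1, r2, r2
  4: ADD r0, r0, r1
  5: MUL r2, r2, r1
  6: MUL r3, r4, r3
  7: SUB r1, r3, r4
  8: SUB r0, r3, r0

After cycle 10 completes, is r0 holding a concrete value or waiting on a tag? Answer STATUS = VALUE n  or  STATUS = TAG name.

cycle 1: issue SUB r3<-Add1 // r0:2,r1:7,r2:8,r3:Add1,r4:7
cycle 2: issue SUB r1<-Add2 // r0:2,r1:Add2,r2:8,r3:Add1,r4:7
cycle 3: CDB Add1=-1; issue ADD r1<-Add1 // r0:2,r1:Add1,r2:8,r3:-1,r4:7
cycle 4: CDB Add2=5; issue ADD r1<-Add2 // r0:2,r1:Add2,r2:8,r3:-1,r4:7
cycle 5: stall // r0:2,r1:Add2,r2:8,r3:-1,r4:7
cycle 6: CDB Add1=13; issue ADD r0<-Add1 // r0:Add1,r1:Add2,r2:8,r3:-1,r4:7
cycle 7: CDB Add2=16; issue MUL r2<-Mul1 // r0:Add1,r1:16,r2:Mul1,r3:-1,r4:7
cycle 8: issue MUL r3<-Mul2 // r0:Add1,r1:16,r2:Mul1,r3:Mul2,r4:7
cycle 9: CDB Add1=18; issue SUB r1<-Add1 // r0:18,r1:Add1,r2:Mul1,r3:Mul2,r4:7
cycle 10: issue SUB r0<-Add2 // r0:Add2,r1:Add1,r2:Mul1,r3:Mul2,r4:7

STATUS = TAG Add2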